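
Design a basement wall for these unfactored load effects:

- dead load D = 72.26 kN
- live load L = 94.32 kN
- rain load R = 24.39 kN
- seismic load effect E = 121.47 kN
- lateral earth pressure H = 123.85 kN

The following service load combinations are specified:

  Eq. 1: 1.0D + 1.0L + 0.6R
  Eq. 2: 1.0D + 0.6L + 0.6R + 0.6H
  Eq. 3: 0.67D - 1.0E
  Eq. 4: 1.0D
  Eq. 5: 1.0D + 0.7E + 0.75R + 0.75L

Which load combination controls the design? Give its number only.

Eq. 1: 1.0(72.26) + 1.0(94.32) + 0.6(24.39) = 72.26 + 94.32 + 14.63 = 181.21
Eq. 2: 1.0(72.26) + 0.6(94.32) + 0.6(24.39) + 0.6(123.85) = 217.80
Eq. 3: 0.67(72.26) - 1.0(121.47) = 48.41 - 121.47 = -73.06
Eq. 4: 1.0(72.26) = 72.26
Eq. 5: 1.0(72.26) + 0.7(121.47) + 0.75(24.39) + 0.75(94.32) = 72.26 + 85.03 + 18.29 + 70.74 = 246.32
The largest value is 246.32 kN from combination 5.

Combination 5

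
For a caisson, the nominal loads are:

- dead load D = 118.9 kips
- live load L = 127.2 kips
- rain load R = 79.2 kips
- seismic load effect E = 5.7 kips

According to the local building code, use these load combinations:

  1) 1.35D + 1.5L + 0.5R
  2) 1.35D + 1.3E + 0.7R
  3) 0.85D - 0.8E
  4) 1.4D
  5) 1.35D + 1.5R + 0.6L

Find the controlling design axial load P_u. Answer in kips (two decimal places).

390.92 kips

1) 1.35(118.9) + 1.5(127.2) + 0.5(79.2) = 160.52 + 190.80 + 39.60 = 390.92
2) 1.35(118.9) + 1.3(5.7) + 0.7(79.2) = 160.52 + 7.41 + 55.44 = 223.37
3) 0.85(118.9) - 0.8(5.7) = 101.07 - 4.56 = 96.51
4) 1.4(118.9) = 166.46
5) 1.35(118.9) + 1.5(79.2) + 0.6(127.2) = 160.52 + 118.80 + 76.32 = 355.64
Combination 1 governs: P_u = 390.92 kips.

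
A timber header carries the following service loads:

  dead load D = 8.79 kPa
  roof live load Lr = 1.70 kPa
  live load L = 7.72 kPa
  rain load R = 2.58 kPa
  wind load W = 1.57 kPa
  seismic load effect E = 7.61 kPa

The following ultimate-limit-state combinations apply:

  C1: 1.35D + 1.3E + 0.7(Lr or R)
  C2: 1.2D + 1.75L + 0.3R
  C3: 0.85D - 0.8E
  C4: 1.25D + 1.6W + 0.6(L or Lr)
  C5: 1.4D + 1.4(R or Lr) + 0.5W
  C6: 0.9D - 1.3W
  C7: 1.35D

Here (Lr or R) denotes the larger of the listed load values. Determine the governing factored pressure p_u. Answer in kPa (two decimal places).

24.83 kPa

(Lr or R) → R = 2.58 kPa; (L or Lr) → L = 7.72 kPa; (R or Lr) → R = 2.58 kPa.
C1: 1.35(8.79) + 1.3(7.61) + 0.7(2.58) = 11.87 + 9.89 + 1.81 = 23.57
C2: 1.2(8.79) + 1.75(7.72) + 0.3(2.58) = 10.55 + 13.51 + 0.77 = 24.83
C3: 0.85(8.79) - 0.8(7.61) = 7.47 - 6.09 = 1.38
C4: 1.25(8.79) + 1.6(1.57) + 0.6(7.72) = 10.99 + 2.51 + 4.63 = 18.13
C5: 1.4(8.79) + 1.4(2.58) + 0.5(1.57) = 16.70
C6: 0.9(8.79) - 1.3(1.57) = 7.91 - 2.04 = 5.87
C7: 1.35(8.79) = 11.87
Combination 2 governs: p_u = 24.83 kPa.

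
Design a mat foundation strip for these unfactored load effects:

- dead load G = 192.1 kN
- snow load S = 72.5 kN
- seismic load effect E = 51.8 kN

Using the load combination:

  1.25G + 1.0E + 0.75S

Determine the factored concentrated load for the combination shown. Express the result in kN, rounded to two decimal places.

346.30 kN

1.25(192.1) + 1.0(51.8) + 0.75(72.5) = 346.30
P_u = 346.30 kN.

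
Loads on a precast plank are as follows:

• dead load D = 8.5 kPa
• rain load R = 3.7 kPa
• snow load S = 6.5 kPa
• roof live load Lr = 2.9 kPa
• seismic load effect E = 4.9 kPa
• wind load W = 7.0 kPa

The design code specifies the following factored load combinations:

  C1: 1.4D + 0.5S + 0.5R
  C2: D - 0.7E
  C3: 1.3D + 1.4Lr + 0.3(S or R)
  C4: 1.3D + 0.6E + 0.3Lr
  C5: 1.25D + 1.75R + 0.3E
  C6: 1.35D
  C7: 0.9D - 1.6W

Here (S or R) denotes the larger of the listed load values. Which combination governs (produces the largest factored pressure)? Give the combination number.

Combination 5

(S or R) → S = 6.5 kPa.
C1: 1.4(8.5) + 0.5(6.5) + 0.5(3.7) = 17.00
C2: 1.0(8.5) - 0.7(4.9) = 5.07
C3: 1.3(8.5) + 1.4(2.9) + 0.3(6.5) = 17.06
C4: 1.3(8.5) + 0.6(4.9) + 0.3(2.9) = 14.86
C5: 1.25(8.5) + 1.75(3.7) + 0.3(4.9) = 18.57
C6: 1.35(8.5) = 11.48
C7: 0.9(8.5) - 1.6(7.0) = -3.55
The largest value is 18.57 kPa from combination 5.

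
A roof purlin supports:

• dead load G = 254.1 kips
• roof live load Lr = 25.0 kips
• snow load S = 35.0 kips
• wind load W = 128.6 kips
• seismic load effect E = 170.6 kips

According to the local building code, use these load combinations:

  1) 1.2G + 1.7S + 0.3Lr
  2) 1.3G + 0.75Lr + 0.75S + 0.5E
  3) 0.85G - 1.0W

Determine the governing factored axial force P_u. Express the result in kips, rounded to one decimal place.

460.6 kips

1) 1.2(254.1) + 1.7(35.0) + 0.3(25.0) = 304.9 + 59.5 + 7.5 = 371.9
2) 1.3(254.1) + 0.75(25.0) + 0.75(35.0) + 0.5(170.6) = 460.6
3) 0.85(254.1) - 1.0(128.6) = 216.0 - 128.6 = 87.4
The controlling combination is 2, giving 460.6 kips.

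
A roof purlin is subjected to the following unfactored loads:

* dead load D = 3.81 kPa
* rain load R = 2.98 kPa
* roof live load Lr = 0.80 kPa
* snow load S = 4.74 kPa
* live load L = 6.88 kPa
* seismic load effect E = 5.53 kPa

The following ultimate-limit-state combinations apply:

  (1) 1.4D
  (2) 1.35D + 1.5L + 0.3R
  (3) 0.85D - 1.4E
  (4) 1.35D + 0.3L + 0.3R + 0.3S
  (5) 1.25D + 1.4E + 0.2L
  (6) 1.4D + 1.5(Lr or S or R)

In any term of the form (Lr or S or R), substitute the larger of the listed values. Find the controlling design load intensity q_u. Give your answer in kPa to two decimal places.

(Lr or S or R) → S = 4.74 kPa.
(1) 1.4(3.81) = 5.33
(2) 1.35(3.81) + 1.5(6.88) + 0.3(2.98) = 16.36
(3) 0.85(3.81) - 1.4(5.53) = 3.24 - 7.74 = -4.50
(4) 1.35(3.81) + 0.3(6.88) + 0.3(2.98) + 0.3(4.74) = 9.52
(5) 1.25(3.81) + 1.4(5.53) + 0.2(6.88) = 4.76 + 7.74 + 1.38 = 13.88
(6) 1.4(3.81) + 1.5(4.74) = 5.33 + 7.11 = 12.44
Maximum is from combination 2.

16.36 kPa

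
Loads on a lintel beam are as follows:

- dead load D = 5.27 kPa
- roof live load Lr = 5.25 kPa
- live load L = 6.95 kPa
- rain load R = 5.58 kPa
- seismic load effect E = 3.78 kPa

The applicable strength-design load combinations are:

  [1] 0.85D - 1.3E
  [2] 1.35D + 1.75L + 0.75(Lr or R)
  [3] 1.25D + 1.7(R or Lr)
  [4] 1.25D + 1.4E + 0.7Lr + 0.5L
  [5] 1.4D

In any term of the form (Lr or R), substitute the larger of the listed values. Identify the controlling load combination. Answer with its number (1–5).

Combination 2

(Lr or R) → R = 5.58 kPa; (R or Lr) → R = 5.58 kPa.
[1] 0.85(5.27) - 1.3(3.78) = 4.48 - 4.91 = -0.43
[2] 1.35(5.27) + 1.75(6.95) + 0.75(5.58) = 7.11 + 12.16 + 4.19 = 23.46
[3] 1.25(5.27) + 1.7(5.58) = 16.07
[4] 1.25(5.27) + 1.4(3.78) + 0.7(5.25) + 0.5(6.95) = 19.03
[5] 1.4(5.27) = 7.38
The largest value is 23.46 kPa from combination 2.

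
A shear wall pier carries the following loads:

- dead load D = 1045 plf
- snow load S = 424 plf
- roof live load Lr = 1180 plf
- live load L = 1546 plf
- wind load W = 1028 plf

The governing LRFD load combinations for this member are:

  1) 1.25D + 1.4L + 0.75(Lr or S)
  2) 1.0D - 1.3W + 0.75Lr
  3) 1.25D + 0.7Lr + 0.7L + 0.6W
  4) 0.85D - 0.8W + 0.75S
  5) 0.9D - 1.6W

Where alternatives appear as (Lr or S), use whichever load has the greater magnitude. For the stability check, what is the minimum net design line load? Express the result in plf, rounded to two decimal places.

(Lr or S) → Lr = 1180 plf.
1) 1.25(1045) + 1.4(1546) + 0.75(1180) = 4355.65
2) 1.0(1045) - 1.3(1028) + 0.75(1180) = 593.60
3) 1.25(1045) + 0.7(1180) + 0.7(1546) + 0.6(1028) = 3831.25
4) 0.85(1045) - 0.8(1028) + 0.75(424) = 383.85
5) 0.9(1045) - 1.6(1028) = -704.30
Combination 5 gives the minimum: -704.30 plf.

-704.30 plf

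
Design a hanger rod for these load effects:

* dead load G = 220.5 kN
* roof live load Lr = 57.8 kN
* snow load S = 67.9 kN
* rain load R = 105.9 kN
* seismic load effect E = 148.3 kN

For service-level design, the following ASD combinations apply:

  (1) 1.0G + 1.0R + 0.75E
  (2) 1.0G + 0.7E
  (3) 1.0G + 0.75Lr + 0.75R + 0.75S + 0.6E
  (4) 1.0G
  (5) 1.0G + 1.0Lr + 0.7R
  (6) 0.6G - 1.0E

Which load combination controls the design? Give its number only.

Combination 3

(1) 1.0(220.5) + 1.0(105.9) + 0.75(148.3) = 220.50 + 105.90 + 111.23 = 437.63
(2) 1.0(220.5) + 0.7(148.3) = 220.50 + 103.81 = 324.31
(3) 1.0(220.5) + 0.75(57.8) + 0.75(105.9) + 0.75(67.9) + 0.6(148.3) = 483.18
(4) 1.0(220.5) = 220.50
(5) 1.0(220.5) + 1.0(57.8) + 0.7(105.9) = 220.50 + 57.80 + 74.13 = 352.43
(6) 0.6(220.5) - 1.0(148.3) = 132.30 - 148.30 = -16.00
The largest value is 483.18 kN from combination 3.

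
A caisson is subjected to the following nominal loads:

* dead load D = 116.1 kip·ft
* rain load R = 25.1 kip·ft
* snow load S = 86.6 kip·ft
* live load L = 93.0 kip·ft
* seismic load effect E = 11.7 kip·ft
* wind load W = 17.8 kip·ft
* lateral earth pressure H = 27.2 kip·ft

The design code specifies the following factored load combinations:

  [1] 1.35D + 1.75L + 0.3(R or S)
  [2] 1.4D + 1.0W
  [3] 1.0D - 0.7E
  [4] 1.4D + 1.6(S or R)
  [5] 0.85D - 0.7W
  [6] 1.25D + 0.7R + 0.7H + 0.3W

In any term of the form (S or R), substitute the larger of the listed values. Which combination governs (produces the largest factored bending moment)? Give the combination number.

(R or S) → S = 86.6 kip·ft; (S or R) → S = 86.6 kip·ft.
[1] 1.35(116.1) + 1.75(93.0) + 0.3(86.6) = 156.7 + 162.8 + 26.0 = 345.5
[2] 1.4(116.1) + 1.0(17.8) = 162.5 + 17.8 = 180.3
[3] 1.0(116.1) - 0.7(11.7) = 116.1 - 8.2 = 107.9
[4] 1.4(116.1) + 1.6(86.6) = 162.5 + 138.6 = 301.1
[5] 0.85(116.1) - 0.7(17.8) = 98.7 - 12.5 = 86.2
[6] 1.25(116.1) + 0.7(25.1) + 0.7(27.2) + 0.3(17.8) = 187.1
The largest value is 345.5 kip·ft from combination 1.

Combination 1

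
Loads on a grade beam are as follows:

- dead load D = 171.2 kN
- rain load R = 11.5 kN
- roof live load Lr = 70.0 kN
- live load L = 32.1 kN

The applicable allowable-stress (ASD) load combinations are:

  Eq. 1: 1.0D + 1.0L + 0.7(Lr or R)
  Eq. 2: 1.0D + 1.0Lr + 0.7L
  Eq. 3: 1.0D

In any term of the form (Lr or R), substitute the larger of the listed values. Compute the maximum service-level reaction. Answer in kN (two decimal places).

(Lr or R) → Lr = 70.0 kN.
Eq. 1: 1.0(171.2) + 1.0(32.1) + 0.7(70.0) = 171.20 + 32.10 + 49.00 = 252.30
Eq. 2: 1.0(171.2) + 1.0(70.0) + 0.7(32.1) = 171.20 + 70.00 + 22.47 = 263.67
Eq. 3: 1.0(171.2) = 171.20
The controlling combination is 2, giving 263.67 kN.

263.67 kN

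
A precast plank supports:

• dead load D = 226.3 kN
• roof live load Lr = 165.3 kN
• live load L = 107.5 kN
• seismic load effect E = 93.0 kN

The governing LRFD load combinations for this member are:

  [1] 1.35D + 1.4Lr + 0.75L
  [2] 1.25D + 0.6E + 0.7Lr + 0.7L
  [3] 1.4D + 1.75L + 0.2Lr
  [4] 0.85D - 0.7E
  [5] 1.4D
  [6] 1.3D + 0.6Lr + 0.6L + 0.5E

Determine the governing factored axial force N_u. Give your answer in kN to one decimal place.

617.6 kN

[1] 1.35(226.3) + 1.4(165.3) + 0.75(107.5) = 617.6
[2] 1.25(226.3) + 0.6(93.0) + 0.7(165.3) + 0.7(107.5) = 529.6
[3] 1.4(226.3) + 1.75(107.5) + 0.2(165.3) = 538.0
[4] 0.85(226.3) - 0.7(93.0) = 127.3
[5] 1.4(226.3) = 316.8
[6] 1.3(226.3) + 0.6(165.3) + 0.6(107.5) + 0.5(93.0) = 504.4
The controlling combination is 1, giving 617.6 kN.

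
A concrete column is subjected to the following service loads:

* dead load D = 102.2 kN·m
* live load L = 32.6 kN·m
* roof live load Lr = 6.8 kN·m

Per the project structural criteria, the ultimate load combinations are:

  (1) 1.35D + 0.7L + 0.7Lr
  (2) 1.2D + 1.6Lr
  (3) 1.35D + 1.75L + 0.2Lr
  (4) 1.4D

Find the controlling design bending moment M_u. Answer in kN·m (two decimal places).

196.38 kN·m

(1) 1.35(102.2) + 0.7(32.6) + 0.7(6.8) = 137.97 + 22.82 + 4.76 = 165.55
(2) 1.2(102.2) + 1.6(6.8) = 122.64 + 10.88 = 133.52
(3) 1.35(102.2) + 1.75(32.6) + 0.2(6.8) = 137.97 + 57.05 + 1.36 = 196.38
(4) 1.4(102.2) = 143.08
Combination 3 governs: M_u = 196.38 kN·m.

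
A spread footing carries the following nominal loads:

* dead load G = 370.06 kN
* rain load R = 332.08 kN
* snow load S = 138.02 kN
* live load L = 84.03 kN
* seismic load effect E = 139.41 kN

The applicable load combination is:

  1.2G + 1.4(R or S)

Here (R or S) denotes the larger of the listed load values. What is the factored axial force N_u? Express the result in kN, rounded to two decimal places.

(R or S) → R = 332.08 kN.
1.2(370.06) + 1.4(332.08) = 908.98
N_u = 908.98 kN.

908.98 kN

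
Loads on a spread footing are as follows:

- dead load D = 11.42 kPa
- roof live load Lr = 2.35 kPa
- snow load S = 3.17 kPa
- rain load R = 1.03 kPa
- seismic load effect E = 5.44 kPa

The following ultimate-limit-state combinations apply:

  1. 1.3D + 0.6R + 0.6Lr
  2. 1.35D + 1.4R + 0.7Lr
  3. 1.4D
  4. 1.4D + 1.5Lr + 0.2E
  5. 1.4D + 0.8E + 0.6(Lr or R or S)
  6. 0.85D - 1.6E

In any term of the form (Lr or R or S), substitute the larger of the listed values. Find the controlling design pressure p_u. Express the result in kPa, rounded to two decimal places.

22.24 kPa

(Lr or R or S) → S = 3.17 kPa.
1. 1.3(11.42) + 0.6(1.03) + 0.6(2.35) = 16.87
2. 1.35(11.42) + 1.4(1.03) + 0.7(2.35) = 18.50
3. 1.4(11.42) = 15.99
4. 1.4(11.42) + 1.5(2.35) + 0.2(5.44) = 20.60
5. 1.4(11.42) + 0.8(5.44) + 0.6(3.17) = 22.24
6. 0.85(11.42) - 1.6(5.44) = 1.00
The controlling combination is 5, giving 22.24 kPa.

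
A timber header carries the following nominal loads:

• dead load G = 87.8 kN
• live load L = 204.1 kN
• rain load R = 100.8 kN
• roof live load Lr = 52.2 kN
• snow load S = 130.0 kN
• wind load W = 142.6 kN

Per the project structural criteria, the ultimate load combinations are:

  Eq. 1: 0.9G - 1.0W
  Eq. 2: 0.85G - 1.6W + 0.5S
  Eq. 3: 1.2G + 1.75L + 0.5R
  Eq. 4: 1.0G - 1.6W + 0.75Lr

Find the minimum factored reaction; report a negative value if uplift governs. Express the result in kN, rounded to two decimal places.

-101.21 kN

Eq. 1: 0.9(87.8) - 1.0(142.6) = 79.02 - 142.60 = -63.58
Eq. 2: 0.85(87.8) - 1.6(142.6) + 0.5(130.0) = 74.63 - 228.16 + 65.00 = -88.53
Eq. 3: 1.2(87.8) + 1.75(204.1) + 0.5(100.8) = 105.36 + 357.18 + 50.40 = 512.94
Eq. 4: 1.0(87.8) - 1.6(142.6) + 0.75(52.2) = 87.80 - 228.16 + 39.15 = -101.21
Combination 4 gives the minimum: -101.21 kN.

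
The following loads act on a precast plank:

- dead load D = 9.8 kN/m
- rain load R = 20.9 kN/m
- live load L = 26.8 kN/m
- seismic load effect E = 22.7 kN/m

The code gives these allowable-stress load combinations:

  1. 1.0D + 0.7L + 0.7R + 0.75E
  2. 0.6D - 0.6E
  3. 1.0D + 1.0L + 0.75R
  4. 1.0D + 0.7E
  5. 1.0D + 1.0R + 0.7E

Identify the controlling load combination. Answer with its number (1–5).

1. 1.0(9.8) + 0.7(26.8) + 0.7(20.9) + 0.75(22.7) = 9.80 + 18.76 + 14.63 + 17.03 = 60.22
2. 0.6(9.8) - 0.6(22.7) = 5.88 - 13.62 = -7.74
3. 1.0(9.8) + 1.0(26.8) + 0.75(20.9) = 9.80 + 26.80 + 15.68 = 52.28
4. 1.0(9.8) + 0.7(22.7) = 9.80 + 15.89 = 25.69
5. 1.0(9.8) + 1.0(20.9) + 0.7(22.7) = 9.80 + 20.90 + 15.89 = 46.59
The largest value is 60.22 kN/m from combination 1.

Combination 1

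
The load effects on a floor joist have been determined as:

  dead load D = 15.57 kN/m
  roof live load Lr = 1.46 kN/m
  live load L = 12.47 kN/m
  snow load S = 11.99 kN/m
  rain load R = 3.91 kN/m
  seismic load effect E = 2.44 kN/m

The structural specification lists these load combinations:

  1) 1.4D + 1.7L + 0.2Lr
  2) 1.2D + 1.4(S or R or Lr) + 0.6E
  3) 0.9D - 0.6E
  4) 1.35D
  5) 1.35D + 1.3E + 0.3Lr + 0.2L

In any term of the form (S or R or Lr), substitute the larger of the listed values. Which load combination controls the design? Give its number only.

(S or R or Lr) → S = 11.99 kN/m.
1) 1.4(15.57) + 1.7(12.47) + 0.2(1.46) = 21.80 + 21.20 + 0.29 = 43.29
2) 1.2(15.57) + 1.4(11.99) + 0.6(2.44) = 18.68 + 16.79 + 1.46 = 36.93
3) 0.9(15.57) - 0.6(2.44) = 14.01 - 1.46 = 12.55
4) 1.35(15.57) = 21.02
5) 1.35(15.57) + 1.3(2.44) + 0.3(1.46) + 0.2(12.47) = 21.02 + 3.17 + 0.44 + 2.49 = 27.12
The largest value is 43.29 kN/m from combination 1.

Combination 1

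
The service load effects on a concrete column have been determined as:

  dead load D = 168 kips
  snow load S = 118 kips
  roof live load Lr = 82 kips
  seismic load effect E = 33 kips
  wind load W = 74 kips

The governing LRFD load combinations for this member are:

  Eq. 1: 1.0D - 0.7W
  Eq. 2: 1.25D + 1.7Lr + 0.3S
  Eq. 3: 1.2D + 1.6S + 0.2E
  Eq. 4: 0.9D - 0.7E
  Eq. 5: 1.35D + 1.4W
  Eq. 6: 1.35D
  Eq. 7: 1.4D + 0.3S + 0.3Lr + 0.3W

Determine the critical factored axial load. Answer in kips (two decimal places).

Eq. 1: 1.0(168) - 0.7(74) = 116.20
Eq. 2: 1.25(168) + 1.7(82) + 0.3(118) = 384.80
Eq. 3: 1.2(168) + 1.6(118) + 0.2(33) = 397.00
Eq. 4: 0.9(168) - 0.7(33) = 128.10
Eq. 5: 1.35(168) + 1.4(74) = 330.40
Eq. 6: 1.35(168) = 226.80
Eq. 7: 1.4(168) + 0.3(118) + 0.3(82) + 0.3(74) = 317.40
The controlling combination is 3, giving 397.00 kips.

397.00 kips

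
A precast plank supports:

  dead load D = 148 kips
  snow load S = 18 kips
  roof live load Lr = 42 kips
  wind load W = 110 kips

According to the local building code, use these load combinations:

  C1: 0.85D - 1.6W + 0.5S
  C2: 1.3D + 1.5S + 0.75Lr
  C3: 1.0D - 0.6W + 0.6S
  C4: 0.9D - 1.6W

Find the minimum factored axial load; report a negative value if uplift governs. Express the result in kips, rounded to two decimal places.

-42.80 kips

C1: 0.85(148) - 1.6(110) + 0.5(18) = 125.80 - 176.00 + 9.00 = -41.20
C2: 1.3(148) + 1.5(18) + 0.75(42) = 192.40 + 27.00 + 31.50 = 250.90
C3: 1.0(148) - 0.6(110) + 0.6(18) = 148.00 - 66.00 + 10.80 = 92.80
C4: 0.9(148) - 1.6(110) = 133.20 - 176.00 = -42.80
Combination 4 gives the minimum: -42.80 kips.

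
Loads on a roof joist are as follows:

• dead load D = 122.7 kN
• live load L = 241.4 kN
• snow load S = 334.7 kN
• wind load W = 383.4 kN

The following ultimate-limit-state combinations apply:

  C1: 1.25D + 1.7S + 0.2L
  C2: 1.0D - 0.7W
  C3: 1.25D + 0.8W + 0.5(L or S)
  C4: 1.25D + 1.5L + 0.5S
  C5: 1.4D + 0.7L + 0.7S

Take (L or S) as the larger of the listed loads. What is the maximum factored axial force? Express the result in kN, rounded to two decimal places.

770.65 kN

(L or S) → S = 334.7 kN.
C1: 1.25(122.7) + 1.7(334.7) + 0.2(241.4) = 770.65
C2: 1.0(122.7) - 0.7(383.4) = -145.68
C3: 1.25(122.7) + 0.8(383.4) + 0.5(334.7) = 627.45
C4: 1.25(122.7) + 1.5(241.4) + 0.5(334.7) = 682.83
C5: 1.4(122.7) + 0.7(241.4) + 0.7(334.7) = 575.05
Maximum is from combination 1.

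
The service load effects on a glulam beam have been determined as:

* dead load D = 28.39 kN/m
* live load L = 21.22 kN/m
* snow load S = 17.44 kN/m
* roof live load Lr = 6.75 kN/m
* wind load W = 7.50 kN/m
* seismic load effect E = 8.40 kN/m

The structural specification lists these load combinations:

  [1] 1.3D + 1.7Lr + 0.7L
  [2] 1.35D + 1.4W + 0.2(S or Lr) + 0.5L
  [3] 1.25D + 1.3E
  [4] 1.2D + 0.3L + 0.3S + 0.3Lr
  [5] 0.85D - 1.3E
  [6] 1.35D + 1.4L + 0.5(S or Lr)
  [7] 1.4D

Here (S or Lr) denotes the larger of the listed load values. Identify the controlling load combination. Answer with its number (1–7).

Combination 6

(S or Lr) → S = 17.44 kN/m.
[1] 1.3(28.39) + 1.7(6.75) + 0.7(21.22) = 63.24
[2] 1.35(28.39) + 1.4(7.50) + 0.2(17.44) + 0.5(21.22) = 62.92
[3] 1.25(28.39) + 1.3(8.40) = 46.41
[4] 1.2(28.39) + 0.3(21.22) + 0.3(17.44) + 0.3(6.75) = 47.69
[5] 0.85(28.39) - 1.3(8.40) = 13.21
[6] 1.35(28.39) + 1.4(21.22) + 0.5(17.44) = 76.75
[7] 1.4(28.39) = 39.75
The largest value is 76.75 kN/m from combination 6.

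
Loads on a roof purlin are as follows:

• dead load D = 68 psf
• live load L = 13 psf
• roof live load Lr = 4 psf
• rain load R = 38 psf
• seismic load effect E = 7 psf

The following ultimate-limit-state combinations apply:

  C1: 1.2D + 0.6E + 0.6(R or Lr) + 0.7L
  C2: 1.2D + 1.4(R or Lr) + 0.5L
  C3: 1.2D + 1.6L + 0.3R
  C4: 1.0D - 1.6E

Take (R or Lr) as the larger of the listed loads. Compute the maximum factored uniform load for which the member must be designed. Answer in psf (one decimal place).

(R or Lr) → R = 38 psf.
C1: 1.2(68) + 0.6(7) + 0.6(38) + 0.7(13) = 81.6 + 4.2 + 22.8 + 9.1 = 117.7
C2: 1.2(68) + 1.4(38) + 0.5(13) = 81.6 + 53.2 + 6.5 = 141.3
C3: 1.2(68) + 1.6(13) + 0.3(38) = 81.6 + 20.8 + 11.4 = 113.8
C4: 1.0(68) - 1.6(7) = 68.0 - 11.2 = 56.8
Combination 2 governs: q_u = 141.3 psf.

141.3 psf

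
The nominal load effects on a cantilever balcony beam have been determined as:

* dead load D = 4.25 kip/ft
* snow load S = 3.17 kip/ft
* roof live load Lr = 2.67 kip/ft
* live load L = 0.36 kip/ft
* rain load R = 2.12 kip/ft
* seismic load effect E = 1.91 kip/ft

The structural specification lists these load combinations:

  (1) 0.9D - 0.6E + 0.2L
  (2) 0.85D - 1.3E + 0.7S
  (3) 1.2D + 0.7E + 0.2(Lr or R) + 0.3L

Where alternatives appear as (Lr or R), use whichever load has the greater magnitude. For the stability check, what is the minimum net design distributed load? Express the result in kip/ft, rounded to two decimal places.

2.75 kip/ft

(Lr or R) → Lr = 2.67 kip/ft.
(1) 0.9(4.25) - 0.6(1.91) + 0.2(0.36) = 3.83 - 1.15 + 0.07 = 2.75
(2) 0.85(4.25) - 1.3(1.91) + 0.7(3.17) = 3.61 - 2.48 + 2.22 = 3.35
(3) 1.2(4.25) + 0.7(1.91) + 0.2(2.67) + 0.3(0.36) = 5.10 + 1.34 + 0.53 + 0.11 = 7.08
Combination 1 gives the minimum: 2.75 kip/ft.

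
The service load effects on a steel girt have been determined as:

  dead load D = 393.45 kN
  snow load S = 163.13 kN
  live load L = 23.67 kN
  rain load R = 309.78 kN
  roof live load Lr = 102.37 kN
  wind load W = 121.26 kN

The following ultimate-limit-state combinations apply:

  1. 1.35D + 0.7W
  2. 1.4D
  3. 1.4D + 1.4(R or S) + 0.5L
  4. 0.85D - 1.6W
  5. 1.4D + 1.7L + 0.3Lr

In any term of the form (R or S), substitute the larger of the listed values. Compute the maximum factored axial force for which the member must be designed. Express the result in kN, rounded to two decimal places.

996.36 kN

(R or S) → R = 309.78 kN.
1. 1.35(393.45) + 0.7(121.26) = 531.16 + 84.88 = 616.04
2. 1.4(393.45) = 550.83
3. 1.4(393.45) + 1.4(309.78) + 0.5(23.67) = 550.83 + 433.69 + 11.84 = 996.36
4. 0.85(393.45) - 1.6(121.26) = 140.42
5. 1.4(393.45) + 1.7(23.67) + 0.3(102.37) = 550.83 + 40.24 + 30.71 = 621.78
The controlling combination is 3, giving 996.36 kN.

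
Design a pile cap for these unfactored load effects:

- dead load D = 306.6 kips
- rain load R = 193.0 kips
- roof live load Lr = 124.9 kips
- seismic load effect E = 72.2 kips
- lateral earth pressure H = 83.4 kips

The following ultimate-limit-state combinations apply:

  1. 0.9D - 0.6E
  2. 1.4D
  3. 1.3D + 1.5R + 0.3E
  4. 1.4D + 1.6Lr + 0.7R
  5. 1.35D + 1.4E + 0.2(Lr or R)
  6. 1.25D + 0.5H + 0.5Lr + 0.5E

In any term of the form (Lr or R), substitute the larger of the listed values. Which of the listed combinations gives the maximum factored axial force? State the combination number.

(Lr or R) → R = 193.0 kips.
1. 0.9(306.6) - 0.6(72.2) = 275.9 - 43.3 = 232.6
2. 1.4(306.6) = 429.2
3. 1.3(306.6) + 1.5(193.0) + 0.3(72.2) = 709.7
4. 1.4(306.6) + 1.6(124.9) + 0.7(193.0) = 764.2
5. 1.35(306.6) + 1.4(72.2) + 0.2(193.0) = 413.9 + 101.1 + 38.6 = 553.6
6. 1.25(306.6) + 0.5(83.4) + 0.5(124.9) + 0.5(72.2) = 523.5
The largest value is 764.2 kips from combination 4.

Combination 4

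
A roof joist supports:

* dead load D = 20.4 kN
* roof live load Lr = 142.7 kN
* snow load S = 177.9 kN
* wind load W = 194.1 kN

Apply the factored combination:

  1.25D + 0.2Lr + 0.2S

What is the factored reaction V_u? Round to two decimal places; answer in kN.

1.25(20.4) + 0.2(142.7) + 0.2(177.9) = 25.50 + 28.54 + 35.58 = 89.62
V_u = 89.62 kN.

89.62 kN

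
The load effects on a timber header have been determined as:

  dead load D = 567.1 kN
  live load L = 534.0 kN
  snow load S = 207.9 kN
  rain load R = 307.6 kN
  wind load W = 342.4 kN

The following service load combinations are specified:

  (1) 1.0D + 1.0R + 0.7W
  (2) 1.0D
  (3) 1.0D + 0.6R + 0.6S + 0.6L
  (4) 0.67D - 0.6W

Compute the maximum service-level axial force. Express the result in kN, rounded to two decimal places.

(1) 1.0(567.1) + 1.0(307.6) + 0.7(342.4) = 1114.38
(2) 1.0(567.1) = 567.10
(3) 1.0(567.1) + 0.6(307.6) + 0.6(207.9) + 0.6(534.0) = 1196.80
(4) 0.67(567.1) - 0.6(342.4) = 174.52
Combination 3 governs: N = 1196.80 kN.

1196.80 kN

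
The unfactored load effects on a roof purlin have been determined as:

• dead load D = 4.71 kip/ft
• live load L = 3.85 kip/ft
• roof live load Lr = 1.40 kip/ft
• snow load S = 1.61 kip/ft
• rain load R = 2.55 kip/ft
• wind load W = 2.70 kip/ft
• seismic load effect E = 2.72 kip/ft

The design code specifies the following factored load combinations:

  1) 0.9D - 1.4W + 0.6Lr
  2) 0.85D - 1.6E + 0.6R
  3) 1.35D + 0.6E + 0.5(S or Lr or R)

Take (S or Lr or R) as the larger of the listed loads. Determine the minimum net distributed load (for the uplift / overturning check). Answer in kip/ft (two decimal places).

(S or Lr or R) → R = 2.55 kip/ft.
1) 0.9(4.71) - 1.4(2.70) + 0.6(1.40) = 4.24 - 3.78 + 0.84 = 1.30
2) 0.85(4.71) - 1.6(2.72) + 0.6(2.55) = 4.00 - 4.35 + 1.53 = 1.18
3) 1.35(4.71) + 0.6(2.72) + 0.5(2.55) = 6.36 + 1.63 + 1.28 = 9.27
Combination 2 gives the minimum: 1.18 kip/ft.

1.18 kip/ft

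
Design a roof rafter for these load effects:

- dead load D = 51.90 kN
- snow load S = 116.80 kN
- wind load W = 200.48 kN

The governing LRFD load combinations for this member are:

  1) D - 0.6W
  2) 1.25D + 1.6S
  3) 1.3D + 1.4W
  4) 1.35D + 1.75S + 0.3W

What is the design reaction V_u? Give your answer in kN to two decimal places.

348.14 kN

1) 1.0(51.90) - 0.6(200.48) = 51.90 - 120.29 = -68.39
2) 1.25(51.90) + 1.6(116.80) = 64.88 + 186.88 = 251.76
3) 1.3(51.90) + 1.4(200.48) = 67.47 + 280.67 = 348.14
4) 1.35(51.90) + 1.75(116.80) + 0.3(200.48) = 70.07 + 204.40 + 60.14 = 334.61
The controlling combination is 3, giving 348.14 kN.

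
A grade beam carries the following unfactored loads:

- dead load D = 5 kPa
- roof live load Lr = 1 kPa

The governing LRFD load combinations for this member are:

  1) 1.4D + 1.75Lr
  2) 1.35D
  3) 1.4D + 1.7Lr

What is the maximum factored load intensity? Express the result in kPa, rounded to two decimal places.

8.75 kPa

1) 1.4(5) + 1.75(1) = 7.00 + 1.75 = 8.75
2) 1.35(5) = 6.75
3) 1.4(5) + 1.7(1) = 7.00 + 1.70 = 8.70
Maximum is from combination 1.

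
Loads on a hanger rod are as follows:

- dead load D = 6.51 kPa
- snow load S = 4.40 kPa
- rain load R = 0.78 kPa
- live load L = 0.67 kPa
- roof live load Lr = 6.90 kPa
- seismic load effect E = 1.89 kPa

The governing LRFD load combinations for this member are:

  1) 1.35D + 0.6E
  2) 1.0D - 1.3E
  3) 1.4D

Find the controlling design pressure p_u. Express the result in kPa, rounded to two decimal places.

9.92 kPa

1) 1.35(6.51) + 0.6(1.89) = 8.79 + 1.13 = 9.92
2) 1.0(6.51) - 1.3(1.89) = 6.51 - 2.46 = 4.05
3) 1.4(6.51) = 9.11
Combination 1 governs: p_u = 9.92 kPa.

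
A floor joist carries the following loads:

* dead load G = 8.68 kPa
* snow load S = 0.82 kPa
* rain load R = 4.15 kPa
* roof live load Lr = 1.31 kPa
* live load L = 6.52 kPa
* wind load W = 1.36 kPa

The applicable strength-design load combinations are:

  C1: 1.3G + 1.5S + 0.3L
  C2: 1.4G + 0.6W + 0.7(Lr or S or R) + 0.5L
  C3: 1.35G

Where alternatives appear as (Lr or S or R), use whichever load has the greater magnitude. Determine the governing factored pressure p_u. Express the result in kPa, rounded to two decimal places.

19.13 kPa

(Lr or S or R) → R = 4.15 kPa.
C1: 1.3(8.68) + 1.5(0.82) + 0.3(6.52) = 11.28 + 1.23 + 1.96 = 14.47
C2: 1.4(8.68) + 0.6(1.36) + 0.7(4.15) + 0.5(6.52) = 19.13
C3: 1.35(8.68) = 11.72
Combination 2 governs: p_u = 19.13 kPa.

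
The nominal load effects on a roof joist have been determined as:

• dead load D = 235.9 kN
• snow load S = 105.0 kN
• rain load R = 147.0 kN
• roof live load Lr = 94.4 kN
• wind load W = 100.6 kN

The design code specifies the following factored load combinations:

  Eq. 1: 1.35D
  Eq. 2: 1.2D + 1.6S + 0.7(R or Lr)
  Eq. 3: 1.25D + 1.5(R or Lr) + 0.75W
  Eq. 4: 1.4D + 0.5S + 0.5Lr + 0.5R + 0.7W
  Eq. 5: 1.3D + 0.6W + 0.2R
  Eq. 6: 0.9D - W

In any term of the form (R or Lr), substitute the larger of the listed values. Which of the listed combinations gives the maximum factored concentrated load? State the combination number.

Combination 3

(R or Lr) → R = 147.0 kN.
Eq. 1: 1.35(235.9) = 318.47
Eq. 2: 1.2(235.9) + 1.6(105.0) + 0.7(147.0) = 283.08 + 168.00 + 102.90 = 553.98
Eq. 3: 1.25(235.9) + 1.5(147.0) + 0.75(100.6) = 294.88 + 220.50 + 75.45 = 590.83
Eq. 4: 1.4(235.9) + 0.5(105.0) + 0.5(94.4) + 0.5(147.0) + 0.7(100.6) = 330.26 + 52.50 + 47.20 + 73.50 + 70.42 = 573.88
Eq. 5: 1.3(235.9) + 0.6(100.6) + 0.2(147.0) = 306.67 + 60.36 + 29.40 = 396.43
Eq. 6: 0.9(235.9) - 1.0(100.6) = 212.31 - 100.60 = 111.71
The largest value is 590.83 kN from combination 3.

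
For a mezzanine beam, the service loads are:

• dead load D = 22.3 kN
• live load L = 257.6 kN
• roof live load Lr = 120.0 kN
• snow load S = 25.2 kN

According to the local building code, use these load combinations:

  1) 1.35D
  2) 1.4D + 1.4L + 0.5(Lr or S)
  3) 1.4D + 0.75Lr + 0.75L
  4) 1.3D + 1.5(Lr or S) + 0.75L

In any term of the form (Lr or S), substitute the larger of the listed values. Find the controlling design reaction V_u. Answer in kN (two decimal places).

(Lr or S) → Lr = 120.0 kN.
1) 1.35(22.3) = 30.11
2) 1.4(22.3) + 1.4(257.6) + 0.5(120.0) = 31.22 + 360.64 + 60.00 = 451.86
3) 1.4(22.3) + 0.75(120.0) + 0.75(257.6) = 31.22 + 90.00 + 193.20 = 314.42
4) 1.3(22.3) + 1.5(120.0) + 0.75(257.6) = 28.99 + 180.00 + 193.20 = 402.19
Maximum is from combination 2.

451.86 kN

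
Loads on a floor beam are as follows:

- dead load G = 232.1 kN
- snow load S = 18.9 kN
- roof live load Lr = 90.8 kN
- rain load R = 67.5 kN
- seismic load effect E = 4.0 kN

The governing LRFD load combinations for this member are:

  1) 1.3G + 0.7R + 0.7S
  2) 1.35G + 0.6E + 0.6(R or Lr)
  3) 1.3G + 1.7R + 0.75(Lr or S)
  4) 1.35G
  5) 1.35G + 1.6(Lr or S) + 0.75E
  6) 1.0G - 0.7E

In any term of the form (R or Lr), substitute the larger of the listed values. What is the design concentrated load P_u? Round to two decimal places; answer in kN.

(R or Lr) → Lr = 90.8 kN; (Lr or S) → Lr = 90.8 kN.
1) 1.3(232.1) + 0.7(67.5) + 0.7(18.9) = 362.21
2) 1.35(232.1) + 0.6(4.0) + 0.6(90.8) = 370.22
3) 1.3(232.1) + 1.7(67.5) + 0.75(90.8) = 484.58
4) 1.35(232.1) = 313.34
5) 1.35(232.1) + 1.6(90.8) + 0.75(4.0) = 461.62
6) 1.0(232.1) - 0.7(4.0) = 229.30
Maximum is from combination 3.

484.58 kN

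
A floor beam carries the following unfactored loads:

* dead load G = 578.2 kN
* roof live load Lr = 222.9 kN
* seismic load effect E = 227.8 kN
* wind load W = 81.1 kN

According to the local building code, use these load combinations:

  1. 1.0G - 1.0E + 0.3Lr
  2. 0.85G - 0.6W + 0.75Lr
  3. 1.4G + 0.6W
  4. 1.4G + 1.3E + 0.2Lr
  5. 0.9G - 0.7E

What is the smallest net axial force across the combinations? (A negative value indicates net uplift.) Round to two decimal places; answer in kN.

360.92 kN

1. 1.0(578.2) - 1.0(227.8) + 0.3(222.9) = 578.20 - 227.80 + 66.87 = 417.27
2. 0.85(578.2) - 0.6(81.1) + 0.75(222.9) = 491.47 - 48.66 + 167.18 = 609.99
3. 1.4(578.2) + 0.6(81.1) = 809.48 + 48.66 = 858.14
4. 1.4(578.2) + 1.3(227.8) + 0.2(222.9) = 809.48 + 296.14 + 44.58 = 1150.20
5. 0.9(578.2) - 0.7(227.8) = 520.38 - 159.46 = 360.92
Combination 5 gives the minimum: 360.92 kN.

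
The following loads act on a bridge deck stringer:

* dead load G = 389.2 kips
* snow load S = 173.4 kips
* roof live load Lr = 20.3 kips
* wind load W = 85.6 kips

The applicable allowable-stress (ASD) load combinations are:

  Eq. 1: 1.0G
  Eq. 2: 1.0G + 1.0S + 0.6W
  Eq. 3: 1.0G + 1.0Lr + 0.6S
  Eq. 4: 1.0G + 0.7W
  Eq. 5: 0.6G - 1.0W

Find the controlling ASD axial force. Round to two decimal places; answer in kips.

613.96 kips

Eq. 1: 1.0(389.2) = 389.20
Eq. 2: 1.0(389.2) + 1.0(173.4) + 0.6(85.6) = 389.20 + 173.40 + 51.36 = 613.96
Eq. 3: 1.0(389.2) + 1.0(20.3) + 0.6(173.4) = 389.20 + 20.30 + 104.04 = 513.54
Eq. 4: 1.0(389.2) + 0.7(85.6) = 389.20 + 59.92 = 449.12
Eq. 5: 0.6(389.2) - 1.0(85.6) = 233.52 - 85.60 = 147.92
Maximum is from combination 2.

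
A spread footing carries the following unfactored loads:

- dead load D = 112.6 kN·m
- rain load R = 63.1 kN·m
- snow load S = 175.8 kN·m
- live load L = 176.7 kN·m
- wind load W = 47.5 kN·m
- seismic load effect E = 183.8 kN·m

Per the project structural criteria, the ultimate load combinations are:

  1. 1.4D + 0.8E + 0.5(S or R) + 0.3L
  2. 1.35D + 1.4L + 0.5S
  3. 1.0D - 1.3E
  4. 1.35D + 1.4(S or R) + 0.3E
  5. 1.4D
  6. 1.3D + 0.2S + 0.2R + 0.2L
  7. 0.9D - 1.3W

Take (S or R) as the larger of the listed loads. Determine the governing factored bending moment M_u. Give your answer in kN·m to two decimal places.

(S or R) → S = 175.8 kN·m.
1. 1.4(112.6) + 0.8(183.8) + 0.5(175.8) + 0.3(176.7) = 157.64 + 147.04 + 87.90 + 53.01 = 445.59
2. 1.35(112.6) + 1.4(176.7) + 0.5(175.8) = 152.01 + 247.38 + 87.90 = 487.29
3. 1.0(112.6) - 1.3(183.8) = 112.60 - 238.94 = -126.34
4. 1.35(112.6) + 1.4(175.8) + 0.3(183.8) = 152.01 + 246.12 + 55.14 = 453.27
5. 1.4(112.6) = 157.64
6. 1.3(112.6) + 0.2(175.8) + 0.2(63.1) + 0.2(176.7) = 146.38 + 35.16 + 12.62 + 35.34 = 229.50
7. 0.9(112.6) - 1.3(47.5) = 101.34 - 61.75 = 39.59
Maximum is from combination 2.

487.29 kN·m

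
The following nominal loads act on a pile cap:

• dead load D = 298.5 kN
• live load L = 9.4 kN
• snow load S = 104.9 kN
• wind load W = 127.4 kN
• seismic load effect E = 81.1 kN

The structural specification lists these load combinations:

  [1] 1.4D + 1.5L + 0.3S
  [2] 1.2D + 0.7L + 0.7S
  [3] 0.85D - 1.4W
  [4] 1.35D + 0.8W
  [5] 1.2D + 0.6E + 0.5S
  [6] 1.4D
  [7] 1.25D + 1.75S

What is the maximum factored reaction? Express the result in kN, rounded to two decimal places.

556.70 kN

[1] 1.4(298.5) + 1.5(9.4) + 0.3(104.9) = 463.47
[2] 1.2(298.5) + 0.7(9.4) + 0.7(104.9) = 438.21
[3] 0.85(298.5) - 1.4(127.4) = 75.37
[4] 1.35(298.5) + 0.8(127.4) = 504.90
[5] 1.2(298.5) + 0.6(81.1) + 0.5(104.9) = 459.31
[6] 1.4(298.5) = 417.90
[7] 1.25(298.5) + 1.75(104.9) = 556.70
The controlling combination is 7, giving 556.70 kN.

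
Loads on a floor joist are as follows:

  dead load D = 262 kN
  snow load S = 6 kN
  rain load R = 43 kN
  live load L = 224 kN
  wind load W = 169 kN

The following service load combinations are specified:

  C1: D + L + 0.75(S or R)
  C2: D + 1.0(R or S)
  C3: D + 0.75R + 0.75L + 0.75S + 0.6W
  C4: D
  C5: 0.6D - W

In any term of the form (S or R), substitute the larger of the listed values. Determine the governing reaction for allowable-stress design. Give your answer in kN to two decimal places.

568.15 kN

(S or R) → R = 43 kN; (R or S) → R = 43 kN.
C1: 1.0(262) + 1.0(224) + 0.75(43) = 262.00 + 224.00 + 32.25 = 518.25
C2: 1.0(262) + 1.0(43) = 262.00 + 43.00 = 305.00
C3: 1.0(262) + 0.75(43) + 0.75(224) + 0.75(6) + 0.6(169) = 262.00 + 32.25 + 168.00 + 4.50 + 101.40 = 568.15
C4: 1.0(262) = 262.00
C5: 0.6(262) - 1.0(169) = 157.20 - 169.00 = -11.80
The controlling combination is 3, giving 568.15 kN.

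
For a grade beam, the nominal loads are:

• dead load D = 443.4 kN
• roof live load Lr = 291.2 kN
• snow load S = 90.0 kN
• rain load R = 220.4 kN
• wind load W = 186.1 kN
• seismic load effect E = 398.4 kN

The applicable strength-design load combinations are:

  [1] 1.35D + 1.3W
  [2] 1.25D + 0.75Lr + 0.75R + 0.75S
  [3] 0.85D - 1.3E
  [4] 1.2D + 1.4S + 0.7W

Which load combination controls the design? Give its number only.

Combination 2

[1] 1.35(443.4) + 1.3(186.1) = 598.6 + 241.9 = 840.5
[2] 1.25(443.4) + 0.75(291.2) + 0.75(220.4) + 0.75(90.0) = 554.3 + 218.4 + 165.3 + 67.5 = 1005.5
[3] 0.85(443.4) - 1.3(398.4) = 376.9 - 517.9 = -141.0
[4] 1.2(443.4) + 1.4(90.0) + 0.7(186.1) = 532.1 + 126.0 + 130.3 = 788.4
The largest value is 1005.5 kN from combination 2.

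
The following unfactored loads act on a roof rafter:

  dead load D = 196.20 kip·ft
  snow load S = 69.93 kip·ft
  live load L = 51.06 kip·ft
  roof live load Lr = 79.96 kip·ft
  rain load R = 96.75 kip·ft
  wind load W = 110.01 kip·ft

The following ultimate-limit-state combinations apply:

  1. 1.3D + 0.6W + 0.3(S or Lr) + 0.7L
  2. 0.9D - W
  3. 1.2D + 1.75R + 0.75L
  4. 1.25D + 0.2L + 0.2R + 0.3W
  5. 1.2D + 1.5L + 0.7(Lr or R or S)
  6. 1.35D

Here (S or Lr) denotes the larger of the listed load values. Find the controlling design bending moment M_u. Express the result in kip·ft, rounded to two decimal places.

(S or Lr) → Lr = 79.96 kip·ft; (Lr or R or S) → R = 96.75 kip·ft.
1. 1.3(196.20) + 0.6(110.01) + 0.3(79.96) + 0.7(51.06) = 380.80
2. 0.9(196.20) - 1.0(110.01) = 66.57
3. 1.2(196.20) + 1.75(96.75) + 0.75(51.06) = 443.05
4. 1.25(196.20) + 0.2(51.06) + 0.2(96.75) + 0.3(110.01) = 307.82
5. 1.2(196.20) + 1.5(51.06) + 0.7(96.75) = 379.76
6. 1.35(196.20) = 264.87
The controlling combination is 3, giving 443.05 kip·ft.

443.05 kip·ft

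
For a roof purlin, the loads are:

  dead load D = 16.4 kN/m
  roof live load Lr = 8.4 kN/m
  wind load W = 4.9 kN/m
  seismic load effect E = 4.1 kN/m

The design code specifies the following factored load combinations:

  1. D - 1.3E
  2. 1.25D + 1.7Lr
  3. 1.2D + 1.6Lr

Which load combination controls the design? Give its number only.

Combination 2

1. 1.0(16.4) - 1.3(4.1) = 16.40 - 5.33 = 11.07
2. 1.25(16.4) + 1.7(8.4) = 20.50 + 14.28 = 34.78
3. 1.2(16.4) + 1.6(8.4) = 19.68 + 13.44 = 33.12
The largest value is 34.78 kN/m from combination 2.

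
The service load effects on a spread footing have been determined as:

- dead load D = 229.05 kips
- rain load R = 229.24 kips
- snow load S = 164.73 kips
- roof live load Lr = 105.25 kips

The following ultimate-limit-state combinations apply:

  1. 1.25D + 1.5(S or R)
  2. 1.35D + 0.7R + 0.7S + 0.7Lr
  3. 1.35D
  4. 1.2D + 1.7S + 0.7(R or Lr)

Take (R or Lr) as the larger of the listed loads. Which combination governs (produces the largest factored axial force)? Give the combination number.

Combination 4

(S or R) → R = 229.24 kips; (R or Lr) → R = 229.24 kips.
1. 1.25(229.05) + 1.5(229.24) = 630.17
2. 1.35(229.05) + 0.7(229.24) + 0.7(164.73) + 0.7(105.25) = 658.67
3. 1.35(229.05) = 309.22
4. 1.2(229.05) + 1.7(164.73) + 0.7(229.24) = 715.37
The largest value is 715.37 kips from combination 4.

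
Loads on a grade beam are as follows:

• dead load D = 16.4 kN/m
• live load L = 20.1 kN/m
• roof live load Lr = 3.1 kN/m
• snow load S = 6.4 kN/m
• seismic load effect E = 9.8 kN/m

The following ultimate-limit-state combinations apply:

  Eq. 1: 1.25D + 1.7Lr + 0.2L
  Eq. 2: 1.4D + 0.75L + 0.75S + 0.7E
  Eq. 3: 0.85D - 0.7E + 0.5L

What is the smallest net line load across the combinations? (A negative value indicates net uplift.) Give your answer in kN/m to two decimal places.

Eq. 1: 1.25(16.4) + 1.7(3.1) + 0.2(20.1) = 29.79
Eq. 2: 1.4(16.4) + 0.75(20.1) + 0.75(6.4) + 0.7(9.8) = 49.70
Eq. 3: 0.85(16.4) - 0.7(9.8) + 0.5(20.1) = 17.13
Combination 3 gives the minimum: 17.13 kN/m.

17.13 kN/m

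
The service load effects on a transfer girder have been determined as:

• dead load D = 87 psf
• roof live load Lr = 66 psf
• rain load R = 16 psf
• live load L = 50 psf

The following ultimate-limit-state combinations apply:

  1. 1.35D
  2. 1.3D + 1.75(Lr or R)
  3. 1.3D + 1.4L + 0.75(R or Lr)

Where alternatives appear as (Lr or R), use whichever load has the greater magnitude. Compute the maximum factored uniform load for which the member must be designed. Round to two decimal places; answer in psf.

232.60 psf

(Lr or R) → Lr = 66 psf; (R or Lr) → Lr = 66 psf.
1. 1.35(87) = 117.45
2. 1.3(87) + 1.75(66) = 228.60
3. 1.3(87) + 1.4(50) + 0.75(66) = 232.60
The controlling combination is 3, giving 232.60 psf.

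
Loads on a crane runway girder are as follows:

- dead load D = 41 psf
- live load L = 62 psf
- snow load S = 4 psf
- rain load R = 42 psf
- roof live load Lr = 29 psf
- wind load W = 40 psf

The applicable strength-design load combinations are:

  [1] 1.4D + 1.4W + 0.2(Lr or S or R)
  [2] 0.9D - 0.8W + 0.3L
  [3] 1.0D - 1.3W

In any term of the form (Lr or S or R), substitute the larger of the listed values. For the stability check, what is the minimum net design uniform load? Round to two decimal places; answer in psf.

-11.00 psf

(Lr or S or R) → R = 42 psf.
[1] 1.4(41) + 1.4(40) + 0.2(42) = 57.40 + 56.00 + 8.40 = 121.80
[2] 0.9(41) - 0.8(40) + 0.3(62) = 36.90 - 32.00 + 18.60 = 23.50
[3] 1.0(41) - 1.3(40) = 41.00 - 52.00 = -11.00
Combination 3 gives the minimum: -11.00 psf.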